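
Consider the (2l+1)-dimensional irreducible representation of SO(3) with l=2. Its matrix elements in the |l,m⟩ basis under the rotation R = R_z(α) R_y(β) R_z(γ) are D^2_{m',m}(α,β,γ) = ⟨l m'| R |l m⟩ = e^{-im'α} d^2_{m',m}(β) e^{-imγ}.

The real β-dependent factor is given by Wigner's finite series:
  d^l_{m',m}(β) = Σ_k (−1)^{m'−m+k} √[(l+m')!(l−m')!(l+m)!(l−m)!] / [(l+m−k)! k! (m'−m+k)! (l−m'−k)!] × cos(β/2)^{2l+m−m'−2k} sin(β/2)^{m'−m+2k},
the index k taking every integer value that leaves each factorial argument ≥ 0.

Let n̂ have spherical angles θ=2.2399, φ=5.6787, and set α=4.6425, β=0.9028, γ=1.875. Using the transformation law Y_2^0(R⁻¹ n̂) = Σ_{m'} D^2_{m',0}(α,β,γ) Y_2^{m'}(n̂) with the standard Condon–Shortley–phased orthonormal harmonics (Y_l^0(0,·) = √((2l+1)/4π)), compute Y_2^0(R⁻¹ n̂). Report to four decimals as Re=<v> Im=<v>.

Need the full column D^2_{m',0} for m'=−2..2 at α=4.6425, β=0.9028, γ=1.875.
cos(β/2)=0.899837, sin(β/2)=0.436226
d^2_{-2,0}: single k=2 term ⇒ +0.377421;  D = -0.373740+0.052584i
d^2_{-1,0}: k∈[1..2] ⇒ +0.778536 -0.182967 = +0.595569;  D = -0.041590-0.594115i
d^2_{0,0}: k∈[0..2] ⇒ +0.655626 -0.616326 +0.036211 = +0.075511;  D = +0.075511+0.000000i
d^2_{1,0}: k∈[0..1] ⇒ -0.778536 +0.182967 = -0.595569;  D = +0.041590-0.594115i
d^2_{2,0}: single k=0 term ⇒ +0.377421;  D = -0.373740-0.052584i
Y_2^{m'}(θ=2.2399,φ=5.6787) and Σ D·Y over m':
  (-0.3737+0.0526i)·(+0.0841+0.2223i)  (-0.0416-0.5941i)·(-0.3093-0.2136i)  (+0.0755+0.0000i)·(+0.0487+0.0000i)  (+0.0416-0.5941i)·(+0.3093-0.2136i)  (-0.3737-0.0526i)·(+0.0841-0.2223i)
Y_2^0(R⁻¹ n̂) = -0.310693+0.000000i

Re=-0.3107 Im=0.0000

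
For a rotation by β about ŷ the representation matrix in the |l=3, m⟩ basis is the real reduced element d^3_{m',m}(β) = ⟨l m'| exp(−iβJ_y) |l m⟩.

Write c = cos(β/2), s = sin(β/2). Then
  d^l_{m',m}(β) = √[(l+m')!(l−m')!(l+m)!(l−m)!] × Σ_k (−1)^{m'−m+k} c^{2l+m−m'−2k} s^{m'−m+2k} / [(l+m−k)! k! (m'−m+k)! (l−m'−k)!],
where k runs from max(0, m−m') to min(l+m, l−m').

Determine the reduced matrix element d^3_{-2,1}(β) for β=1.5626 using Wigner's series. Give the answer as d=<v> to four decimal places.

d=0.4017

d^3_{-2,1}(β=1.5626) via Wigner's sum:
With c≡cos(β/2)=0.709999 and s≡sin(β/2)=0.704203, N=[1·120·24·2]^{1/2}=75.894664
Admissible k: 3..4 (factorial args all ≥0)
  k=3: (−1)^0·75.8947/(12)·0.7100^3·0.7042^3 = +0.790490
  k=4: (−1)^1·75.8947/(24)·0.7100^1·0.7042^5 = -0.388819
d^3_{-2,1}(1.5626) = +0.790490 -0.388819 = +0.401671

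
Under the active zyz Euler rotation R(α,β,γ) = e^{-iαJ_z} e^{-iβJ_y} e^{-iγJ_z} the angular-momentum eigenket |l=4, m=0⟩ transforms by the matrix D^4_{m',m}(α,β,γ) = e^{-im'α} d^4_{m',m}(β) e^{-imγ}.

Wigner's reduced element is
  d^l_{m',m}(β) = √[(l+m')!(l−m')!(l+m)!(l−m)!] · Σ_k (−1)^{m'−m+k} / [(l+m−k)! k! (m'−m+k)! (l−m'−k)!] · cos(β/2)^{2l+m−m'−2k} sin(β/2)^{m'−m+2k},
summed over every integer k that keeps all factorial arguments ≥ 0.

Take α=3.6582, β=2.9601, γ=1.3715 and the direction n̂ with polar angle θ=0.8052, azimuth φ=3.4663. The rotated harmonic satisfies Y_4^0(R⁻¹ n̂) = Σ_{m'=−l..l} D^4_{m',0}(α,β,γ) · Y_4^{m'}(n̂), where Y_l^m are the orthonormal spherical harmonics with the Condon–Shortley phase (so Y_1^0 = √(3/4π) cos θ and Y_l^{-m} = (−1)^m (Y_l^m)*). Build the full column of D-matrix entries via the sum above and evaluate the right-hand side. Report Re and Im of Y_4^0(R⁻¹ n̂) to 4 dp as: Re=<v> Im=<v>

Need the full column D^4_{m',0} for m'=−4..4 at α=3.6582, β=2.9601, γ=1.3715.
cos(β/2)=0.090622, sin(β/2)=0.995885
d^4_{-4,0}: single k=4 term ⇒ +0.000555;  D = -0.000264+0.000488i
d^4_{-3,0}: k∈[3..4] ⇒ +0.000071 -0.008626 = -0.008555;  D = +0.000179+0.008553i
d^4_{-2,0}: k∈[2..4] ⇒ +0.000005 -0.001678 +0.076005 = +0.074332;  D = +0.038063+0.063848i
d^4_{-1,0}: k∈[1..4] ⇒ +0.000000 -0.000162 +0.019562 -0.393743 = -0.374343;  D = +0.325491+0.184901i
d^4_{0,0}: k∈[0..4] ⇒ +0.000000 -0.000009 +0.002388 -0.128186 +0.967553 = +0.841746;  D = +0.841746+0.000000i
d^4_{1,0}: k∈[0..3] ⇒ -0.000000 +0.000162 -0.019562 +0.393743 = +0.374343;  D = -0.325491+0.184901i
d^4_{2,0}: k∈[0..2] ⇒ +0.000005 -0.001678 +0.076005 = +0.074332;  D = +0.038063-0.063848i
d^4_{3,0}: k∈[0..1] ⇒ -0.000071 +0.008626 = +0.008555;  D = -0.000179+0.008553i
d^4_{4,0}: single k=0 term ⇒ +0.000555;  D = -0.000264-0.000488i
Y_4^{m'}(θ=0.8052,φ=3.4663) and Σ D·Y over m':
  (-0.0003+0.0005i)·(+0.0321-0.1152i)  (+0.0002+0.0086i)·(-0.1826+0.2689i)  (+0.0381+0.0638i)·(+0.3270-0.2483i)  (+0.3255+0.1849i)·(-0.0810+0.0273i)  (+0.8417+0.0000i)·(-0.3528+0.0000i)  (-0.3255+0.1849i)·(+0.0810+0.0273i)  (+0.0381-0.0638i)·(+0.3270+0.2483i)  (-0.0002+0.0086i)·(+0.1826+0.2689i)  (-0.0003-0.0005i)·(+0.0321+0.1152i)
Y_4^0(R⁻¹ n̂) = -0.307737-0.000000i

Re=-0.3077 Im=0.0000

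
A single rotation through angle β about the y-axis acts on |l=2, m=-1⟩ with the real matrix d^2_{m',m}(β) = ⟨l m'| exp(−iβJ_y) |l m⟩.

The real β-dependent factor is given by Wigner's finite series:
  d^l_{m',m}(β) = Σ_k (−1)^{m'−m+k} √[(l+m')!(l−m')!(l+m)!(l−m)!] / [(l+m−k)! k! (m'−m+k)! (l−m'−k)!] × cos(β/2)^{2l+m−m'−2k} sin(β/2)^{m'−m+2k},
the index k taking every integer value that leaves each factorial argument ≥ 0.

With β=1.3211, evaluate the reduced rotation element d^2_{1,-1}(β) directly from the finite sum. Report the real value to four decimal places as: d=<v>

d^2_{1,-1}(β=1.3211) via Wigner's sum:
Half-angle: c=0.789655, s=0.613551. N=√(6·1·1·6)=6.000000
The bounds max(0,m−m')=0 and min(l+m,l−m')=1 give 2 terms
  k=0: (−1)^2·6.0000/(2)·0.7897^2·0.6136^2 = +0.704203
  k=1: (−1)^3·6.0000/(6)·0.7897^0·0.6136^4 = -0.141711
d^2_{1,-1}(1.3211) = +0.704203 -0.141711 = +0.562492

d=0.5625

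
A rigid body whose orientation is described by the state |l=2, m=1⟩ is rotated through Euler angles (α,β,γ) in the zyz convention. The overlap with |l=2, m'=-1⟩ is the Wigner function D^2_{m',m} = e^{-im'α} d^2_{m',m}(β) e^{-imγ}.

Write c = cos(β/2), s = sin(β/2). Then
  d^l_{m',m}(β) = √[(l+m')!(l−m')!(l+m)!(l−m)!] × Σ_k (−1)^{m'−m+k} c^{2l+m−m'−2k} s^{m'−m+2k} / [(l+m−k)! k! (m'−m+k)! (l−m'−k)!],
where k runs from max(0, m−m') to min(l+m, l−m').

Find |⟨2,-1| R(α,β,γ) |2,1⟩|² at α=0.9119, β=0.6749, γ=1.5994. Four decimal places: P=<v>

P=0.0788

Split into d^2_{-1,1}(β=0.6749) × two z-phases.
With c≡cos(β/2)=0.943602 and s≡sin(β/2)=0.331082, N=[1·6·6·1]^{1/2}=6.000000
Admissible k: 2..3 (factorial args all ≥0)
  k=2: (−1)^0·6.0000/(2)·0.9436^2·0.3311^2 = +0.292799
  k=3: (−1)^1·6.0000/(6)·0.9436^0·0.3311^4 = -0.012016
d^2_{-1,1}(0.6749) = +0.292799 -0.012016 = +0.280784
|D^2_{-1,1}|² = |d^2_{-1,1}(β)|² = (+0.280784)² = 0.078840 (the z-rotation phases have unit modulus)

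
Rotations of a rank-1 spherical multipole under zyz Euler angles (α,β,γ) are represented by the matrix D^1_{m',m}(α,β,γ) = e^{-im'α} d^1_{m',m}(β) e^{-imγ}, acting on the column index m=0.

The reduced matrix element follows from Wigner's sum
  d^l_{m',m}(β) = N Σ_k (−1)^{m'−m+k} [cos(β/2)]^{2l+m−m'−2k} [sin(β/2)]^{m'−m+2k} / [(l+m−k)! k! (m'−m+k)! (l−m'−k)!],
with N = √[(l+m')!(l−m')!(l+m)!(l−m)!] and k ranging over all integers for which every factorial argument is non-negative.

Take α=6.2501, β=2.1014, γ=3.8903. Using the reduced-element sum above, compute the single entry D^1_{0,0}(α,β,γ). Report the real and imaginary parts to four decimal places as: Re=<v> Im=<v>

Re=-0.5061 Im=0.0000

First d^1_{0,0}(β=2.1014), then the phase factors e^{-i(0)α} and e^{-i(0)γ}:
c=cos(2.1014/2)=0.496964, s=sin(2.1014/2)=0.867771; N=√[1·1·1·1]=1.000000
Admissible k: 0..1 (factorial args all ≥0)
  k=0: (−1)^0·1.0000/(1)·0.4970^2·0.8678^0 = +0.246973
  k=1: (−1)^1·1.0000/(1)·0.4970^0·0.8678^2 = -0.753027
d^1_{0,0}(2.1014) = +0.246973 -0.753027 = -0.506054
Attach z-rotation phases: D = e^{-i(0)(6.2501)}·(-0.506054)·e^{-i(0)(3.8903)} = -0.506054+0.000000i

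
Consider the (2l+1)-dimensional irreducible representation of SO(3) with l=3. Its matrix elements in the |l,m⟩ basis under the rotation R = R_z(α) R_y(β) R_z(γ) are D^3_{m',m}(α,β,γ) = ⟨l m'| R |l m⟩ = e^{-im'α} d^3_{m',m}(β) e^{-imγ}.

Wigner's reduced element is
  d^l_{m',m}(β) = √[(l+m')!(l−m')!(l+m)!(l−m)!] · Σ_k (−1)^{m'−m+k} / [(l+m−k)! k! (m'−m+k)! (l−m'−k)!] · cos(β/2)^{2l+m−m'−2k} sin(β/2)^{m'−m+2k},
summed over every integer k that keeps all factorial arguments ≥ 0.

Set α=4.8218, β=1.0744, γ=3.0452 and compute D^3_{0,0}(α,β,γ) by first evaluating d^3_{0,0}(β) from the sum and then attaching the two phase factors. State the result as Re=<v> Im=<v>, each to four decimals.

Re=-0.4443 Im=0.0000

Split into d^3_{0,0}(β=1.0744) × two z-phases.
Half-angle: c=0.859145, s=0.511732. N=√(6·6·6·6)=36.000000
k: max(0,(0)−(0))=0 … min(3+(0),3−(0))=3
  k=0: (−1)^0·36.0000/(36)·0.8591^6·0.5117^0 = +0.402160
  k=1: (−1)^1·36.0000/(4)·0.8591^4·0.5117^2 = -1.284086
  k=2: (−1)^2·36.0000/(4)·0.8591^2·0.5117^4 = +0.455561
  k=3: (−1)^3·36.0000/(36)·0.8591^0·0.5117^6 = -0.017958
d^3_{0,0}(1.0744) = +0.402160 -1.284086 +0.455561 -0.017958 = -0.444323
Phases: e^{-i·(0)·4.8218}=+1.000000+0.000000i, e^{-i·(0)·3.0452}=+1.000000+0.000000i ⇒ D=-0.444323+0.000000i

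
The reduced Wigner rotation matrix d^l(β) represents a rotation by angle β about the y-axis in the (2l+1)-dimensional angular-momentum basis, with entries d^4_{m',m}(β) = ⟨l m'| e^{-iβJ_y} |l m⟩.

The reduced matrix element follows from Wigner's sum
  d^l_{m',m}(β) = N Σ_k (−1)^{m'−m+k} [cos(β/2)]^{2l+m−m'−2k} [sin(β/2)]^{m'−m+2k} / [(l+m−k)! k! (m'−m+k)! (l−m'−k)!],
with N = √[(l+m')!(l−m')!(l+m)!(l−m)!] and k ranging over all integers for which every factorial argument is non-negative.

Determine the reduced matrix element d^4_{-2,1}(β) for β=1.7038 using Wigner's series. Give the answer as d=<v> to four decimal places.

d=-0.3338

d^4_{-2,1}(β=1.7038) via Wigner's sum:
With c≡cos(β/2)=0.658555 and s≡sin(β/2)=0.752533, N=[2·720·120·6]^{1/2}=1018.233765
k: max(0,(1)−(-2))=3 … min(4+(1),4−(-2))=5
  k=3: (−1)^0·1018.2338/(72)·0.6586^5·0.7525^3 = +0.746535
  k=4: (−1)^1·1018.2338/(48)·0.6586^3·0.7525^5 = -1.462208
  k=5: (−1)^2·1018.2338/(240)·0.6586^1·0.7525^7 = +0.381862
d^4_{-2,1}(1.7038) = +0.746535 -1.462208 +0.381862 = -0.333811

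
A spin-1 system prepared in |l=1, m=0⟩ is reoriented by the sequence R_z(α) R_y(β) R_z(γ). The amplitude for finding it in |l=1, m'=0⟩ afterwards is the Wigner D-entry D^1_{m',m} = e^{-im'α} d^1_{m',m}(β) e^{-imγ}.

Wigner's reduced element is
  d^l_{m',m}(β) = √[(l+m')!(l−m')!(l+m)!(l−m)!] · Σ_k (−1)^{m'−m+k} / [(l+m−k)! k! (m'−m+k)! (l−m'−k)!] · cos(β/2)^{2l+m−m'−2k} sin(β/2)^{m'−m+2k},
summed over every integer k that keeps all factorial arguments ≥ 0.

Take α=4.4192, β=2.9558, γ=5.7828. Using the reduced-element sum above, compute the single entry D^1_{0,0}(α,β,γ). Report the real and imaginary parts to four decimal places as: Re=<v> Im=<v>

Re=-0.9828 Im=0.0000

D^1_{0,0}(4.4192,2.9558,5.7828) = e^{-i·0·4.4192}·d^1_{0,0}(2.9558)·e^{-i·0·5.7828}. Compute d first:
c=cos(2.9558/2)=0.092763, s=sin(2.9558/2)=0.995688; N=√[1·1·1·1]=1.000000
k: max(0,(0)−(0))=0 … min(1+(0),1−(0))=1
  k=0: (−1)^0·1.0000/(1)·0.0928^2·0.9957^0 = +0.008605
  k=1: (−1)^1·1.0000/(1)·0.0928^0·0.9957^2 = -0.991395
d^1_{0,0}(2.9558) = +0.008605 -0.991395 = -0.982790
Phases: e^{-i·(0)·4.4192}=+1.000000+0.000000i, e^{-i·(0)·5.7828}=+1.000000+0.000000i ⇒ D=-0.982790+0.000000i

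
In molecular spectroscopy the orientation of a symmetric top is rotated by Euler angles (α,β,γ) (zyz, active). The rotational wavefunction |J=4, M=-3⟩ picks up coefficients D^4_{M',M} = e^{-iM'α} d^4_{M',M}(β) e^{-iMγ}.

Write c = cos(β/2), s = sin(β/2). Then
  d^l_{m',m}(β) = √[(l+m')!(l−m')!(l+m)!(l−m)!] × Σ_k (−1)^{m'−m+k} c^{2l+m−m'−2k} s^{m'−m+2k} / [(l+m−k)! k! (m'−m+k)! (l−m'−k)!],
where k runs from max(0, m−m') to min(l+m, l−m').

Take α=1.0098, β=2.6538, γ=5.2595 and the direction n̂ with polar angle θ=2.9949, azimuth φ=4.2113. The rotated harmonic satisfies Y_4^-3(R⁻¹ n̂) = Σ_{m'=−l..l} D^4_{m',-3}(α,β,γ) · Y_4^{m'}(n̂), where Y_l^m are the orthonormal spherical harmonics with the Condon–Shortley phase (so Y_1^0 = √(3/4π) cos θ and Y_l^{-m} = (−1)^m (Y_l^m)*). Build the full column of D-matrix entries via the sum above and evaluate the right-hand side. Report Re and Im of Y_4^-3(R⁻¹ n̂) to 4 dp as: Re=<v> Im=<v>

Need the full column D^4_{m',-3} for m'=−4..4 at α=1.0098, β=2.6538, γ=5.2595.
cos(β/2)=0.241485, sin(β/2)=0.970404
d^4_{-4,-3}: single k=1 term ⇒ +0.000131;  D = +0.000075+0.000108i
d^4_{-3,-3}: k∈[0..1] ⇒ +0.000012 -0.001307 = -0.001296;  D = -0.001295+0.000054i
d^4_{-2,-3}: k∈[0..1] ⇒ -0.000174 +0.008424 = +0.008250;  D = +0.004094-0.007162i
d^4_{-1,-3}: k∈[0..1] ⇒ +0.001482 -0.039893 = -0.038411;  D = +0.018093+0.033883i
d^4_{0,-3}: k∈[0..1] ⇒ -0.008879 +0.143384 = +0.134505;  D = -0.134170-0.009480i
d^4_{1,-3}: k∈[0..1] ⇒ +0.039893 -0.386517 = -0.346625;  D = +0.204641-0.279769i
d^4_{2,-3}: k∈[0..1] ⇒ -0.136026 +0.732191 = +0.596165;  D = +0.220170+0.554020i
d^4_{3,-3}: k∈[0..1] ⇒ +0.340876 -0.786361 = -0.445485;  D = -0.438069-0.080951i
d^4_{4,-3}: single k=0 term ⇒ -0.553484;  D = -0.374728+0.407338i
Y_4^{m'}(θ=2.9949,φ=4.2113) and Σ D·Y over m':
  (+0.0001+0.0001i)·(-0.0001+0.0002i)  (-0.0013+0.0001i)·(-0.0039+0.0003i)  (+0.0041-0.0072i)·(-0.0225-0.0352i)  (+0.0181+0.0339i)·(+0.1265-0.2310i)  (-0.1342-0.0095i)·(+0.7576+0.0000i)  (+0.2046-0.2798i)·(-0.1265-0.2310i)  (+0.2202+0.5540i)·(-0.0225+0.0352i)  (-0.4381-0.0810i)·(+0.0039+0.0003i)  (-0.3747+0.4073i)·(-0.0001-0.0002i)
Y_4^-3(R⁻¹ n̂) = -0.208431-0.024042i

Re=-0.2084 Im=-0.0240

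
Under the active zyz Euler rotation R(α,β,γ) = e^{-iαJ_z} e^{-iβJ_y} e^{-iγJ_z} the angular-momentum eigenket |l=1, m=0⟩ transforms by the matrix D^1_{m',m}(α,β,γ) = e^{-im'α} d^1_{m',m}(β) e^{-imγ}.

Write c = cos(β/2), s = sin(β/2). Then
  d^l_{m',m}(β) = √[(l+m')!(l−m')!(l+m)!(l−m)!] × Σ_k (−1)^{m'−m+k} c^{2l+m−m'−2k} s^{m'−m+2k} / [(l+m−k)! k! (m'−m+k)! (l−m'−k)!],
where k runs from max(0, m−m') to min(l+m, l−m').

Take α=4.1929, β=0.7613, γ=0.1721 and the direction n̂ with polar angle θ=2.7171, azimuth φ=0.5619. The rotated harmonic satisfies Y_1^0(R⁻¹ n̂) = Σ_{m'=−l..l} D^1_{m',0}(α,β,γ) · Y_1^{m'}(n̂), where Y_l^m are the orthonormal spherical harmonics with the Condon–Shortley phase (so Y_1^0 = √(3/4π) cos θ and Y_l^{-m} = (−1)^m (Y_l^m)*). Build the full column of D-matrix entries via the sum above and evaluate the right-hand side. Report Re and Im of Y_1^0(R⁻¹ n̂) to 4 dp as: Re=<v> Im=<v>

Re=-0.4449 Im=0.0000

Need the full column D^1_{m',0} for m'=−1..1 at α=4.1929, β=0.7613, γ=0.1721.
cos(β/2)=0.928423, sin(β/2)=0.371524
d^1_{-1,0}: single k=1 term ⇒ +0.487807;  D = -0.242165-0.423452i
d^1_{0,0}: k∈[0..1] ⇒ +0.861970 -0.138030 = +0.723940;  D = +0.723940+0.000000i
d^1_{1,0}: single k=0 term ⇒ -0.487807;  D = +0.242165-0.423452i
Y_1^{m'}(θ=2.7171,φ=0.5619) and Σ D·Y over m':
  (-0.2422-0.4235i)·(+0.1204-0.0758i)  (+0.7239+0.0000i)·(-0.4452+0.0000i)  (+0.2422-0.4235i)·(-0.1204-0.0758i)
Y_1^0(R⁻¹ n̂) = -0.444854+0.000000i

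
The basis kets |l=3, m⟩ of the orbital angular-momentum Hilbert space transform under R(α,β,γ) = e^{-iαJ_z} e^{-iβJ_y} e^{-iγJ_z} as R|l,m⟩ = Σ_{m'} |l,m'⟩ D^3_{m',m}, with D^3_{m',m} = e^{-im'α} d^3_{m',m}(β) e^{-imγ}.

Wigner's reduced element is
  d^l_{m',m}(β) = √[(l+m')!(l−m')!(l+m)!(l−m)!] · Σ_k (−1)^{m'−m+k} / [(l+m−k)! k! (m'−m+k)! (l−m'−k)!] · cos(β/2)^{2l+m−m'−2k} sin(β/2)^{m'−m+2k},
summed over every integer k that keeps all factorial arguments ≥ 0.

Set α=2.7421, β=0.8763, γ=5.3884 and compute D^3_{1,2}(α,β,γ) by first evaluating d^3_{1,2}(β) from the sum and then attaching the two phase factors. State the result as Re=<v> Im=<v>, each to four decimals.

Re=0.2656 Im=-0.3734

D^3_{1,2}(2.7421,0.8763,5.3884) = e^{-i·1·2.7421}·d^3_{1,2}(0.8763)·e^{-i·2·5.3884}. Compute d first:
c=cos(0.8763/2)=0.905538, s=sin(0.8763/2)=0.424265; N=√[24·2·120·1]=75.894664
k: max(0,(2)−(1))=1 … min(3+(2),3−(1))=2
  k=1: (−1)^0·75.8947/(24)·0.9055^5·0.4243^1 = +0.816904
  k=2: (−1)^1·75.8947/(12)·0.9055^3·0.4243^3 = -0.358642
d^3_{1,2}(0.8763) = +0.816904 -0.358642 = +0.458261
Attach z-rotation phases: D = e^{-i(1)(2.7421)}·(+0.458261)·e^{-i(2)(5.3884)} = +0.265619-0.373430i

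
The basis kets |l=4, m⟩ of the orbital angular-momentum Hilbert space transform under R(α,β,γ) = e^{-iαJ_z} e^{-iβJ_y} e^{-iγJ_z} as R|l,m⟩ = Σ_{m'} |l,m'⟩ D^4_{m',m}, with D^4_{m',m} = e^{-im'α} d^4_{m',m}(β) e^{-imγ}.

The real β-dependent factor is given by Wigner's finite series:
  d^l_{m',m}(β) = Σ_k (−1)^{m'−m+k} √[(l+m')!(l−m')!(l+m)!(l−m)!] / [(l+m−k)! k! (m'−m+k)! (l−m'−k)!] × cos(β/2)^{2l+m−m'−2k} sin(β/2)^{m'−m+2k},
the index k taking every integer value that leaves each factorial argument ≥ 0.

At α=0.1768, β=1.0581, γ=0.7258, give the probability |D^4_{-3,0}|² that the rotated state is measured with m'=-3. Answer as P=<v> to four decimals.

First d^4_{-3,0}(β=1.0581), then the phase factors e^{-i(-3)α} and e^{-i(0)γ}:
c=cos(1.0581/2)=0.863287, s=sin(1.0581/2)=0.504713; N=√[1·5040·24·24]=1703.830978
Admissible k: 3..4 (factorial args all ≥0)
  k=3: (−1)^0·1703.8310/(144)·0.8633^5·0.5047^3 = +0.729415
  k=4: (−1)^1·1703.8310/(144)·0.8633^3·0.5047^5 = -0.249318
d^4_{-3,0}(1.0581) = +0.729415 -0.249318 = +0.480097
|D^4_{-3,0}|² = |d^4_{-3,0}(β)|² = (+0.480097)² = 0.230493 (the z-rotation phases have unit modulus)

P=0.2305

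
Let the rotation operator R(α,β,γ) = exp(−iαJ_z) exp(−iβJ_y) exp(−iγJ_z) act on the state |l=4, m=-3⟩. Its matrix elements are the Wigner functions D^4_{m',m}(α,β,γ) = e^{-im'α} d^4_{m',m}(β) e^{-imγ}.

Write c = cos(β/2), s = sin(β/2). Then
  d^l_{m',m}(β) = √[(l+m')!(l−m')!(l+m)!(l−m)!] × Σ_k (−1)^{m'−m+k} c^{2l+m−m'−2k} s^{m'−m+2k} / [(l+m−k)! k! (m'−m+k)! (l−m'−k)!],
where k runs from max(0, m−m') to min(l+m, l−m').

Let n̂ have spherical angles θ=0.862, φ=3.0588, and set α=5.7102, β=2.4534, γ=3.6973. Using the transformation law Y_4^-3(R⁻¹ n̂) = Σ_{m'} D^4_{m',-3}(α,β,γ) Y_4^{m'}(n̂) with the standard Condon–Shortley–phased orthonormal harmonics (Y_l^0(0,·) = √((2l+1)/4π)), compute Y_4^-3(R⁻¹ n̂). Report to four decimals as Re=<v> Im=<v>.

Need the full column D^4_{m',-3} for m'=−4..4 at α=5.7102, β=2.4534, γ=3.6973.
cos(β/2)=0.337346, sin(β/2)=0.941381
d^4_{-4,-3}: single k=1 term ⇒ +0.001324;  D = -0.001074+0.000774i
d^4_{-3,-3}: k∈[0..1] ⇒ +0.000168 -0.009143 = -0.008975;  D = +0.008963-0.000465i
d^4_{-2,-3}: k∈[0..1] ⇒ -0.001751 +0.040913 = +0.039162;  D = -0.033963-0.019498i
d^4_{-1,-3}: k∈[0..1] ⇒ +0.010367 -0.134550 = -0.124183;  D = +0.056977+0.110340i
d^4_{0,-3}: k∈[0..1] ⇒ -0.043126 +0.335829 = +0.292703;  D = +0.028151-0.291346i
d^4_{1,-3}: k∈[0..1] ⇒ +0.134550 -0.628656 = -0.494107;  D = -0.306566+0.387503i
d^4_{2,-3}: k∈[0..1] ⇒ -0.318595 +0.826983 = +0.508388;  D = +0.481203-0.164018i
d^4_{3,-3}: k∈[0..1] ⇒ +0.554423 -0.616769 = -0.062346;  D = -0.060492-0.015091i
d^4_{4,-3}: single k=0 term ⇒ -0.625141;  D = -0.427639-0.455989i
Y_4^{m'}(θ=0.862,φ=3.0588) and Σ D·Y over m':
  (-0.0011+0.0008i)·(+0.1390+0.0478i)  (+0.0090-0.0005i)·(-0.3455-0.0876i)  (-0.0340-0.0195i)·(+0.3738+0.0625i)  (+0.0570+0.1103i)·(+0.0079+0.0007i)  (+0.0282-0.2913i)·(-0.3626+0.0000i)  (-0.3066+0.3875i)·(-0.0079+0.0007i)  (+0.4812-0.1640i)·(+0.3738-0.0625i)  (-0.0605-0.0151i)·(+0.3455-0.0876i)  (-0.4276-0.4560i)·(+0.1390-0.0478i)
Y_4^-3(R⁻¹ n̂) = +0.043734-0.040930i

Re=0.0437 Im=-0.0409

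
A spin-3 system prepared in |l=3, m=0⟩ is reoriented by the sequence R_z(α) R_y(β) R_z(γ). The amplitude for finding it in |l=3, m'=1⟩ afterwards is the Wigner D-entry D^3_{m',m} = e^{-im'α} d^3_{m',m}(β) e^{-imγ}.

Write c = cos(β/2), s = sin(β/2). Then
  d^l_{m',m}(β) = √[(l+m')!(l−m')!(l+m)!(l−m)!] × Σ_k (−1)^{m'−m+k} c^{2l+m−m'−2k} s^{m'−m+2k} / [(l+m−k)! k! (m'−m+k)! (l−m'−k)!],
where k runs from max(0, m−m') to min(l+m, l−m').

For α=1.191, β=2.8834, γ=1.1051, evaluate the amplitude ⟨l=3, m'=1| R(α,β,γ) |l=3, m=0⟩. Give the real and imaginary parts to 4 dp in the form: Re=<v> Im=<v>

Re=-0.1506 Im=0.3773

Split into d^3_{1,0}(β=2.8834) × two z-phases.
c=cos(2.8834/2)=0.128738, s=sin(2.8834/2)=0.991679; N=√[24·2·6·6]=41.569219
The bounds max(0,m−m')=0 and min(l+m,l−m')=2 give 3 terms
  k=0: (−1)^1·41.5692/(12)·0.1287^5·0.9917^1 = -0.000121
  k=1: (−1)^2·41.5692/(4)·0.1287^3·0.9917^3 = +0.021624
  k=2: (−1)^3·41.5692/(12)·0.1287^1·0.9917^5 = -0.427713
d^3_{1,0}(2.8834) = -0.000121 +0.021624 -0.427713 = -0.406210
Phases: e^{-i·(1)·1.191}=+0.370731-0.928740i, e^{-i·(0)·1.1051}=+1.000000+0.000000i ⇒ D=-0.150595+0.377263i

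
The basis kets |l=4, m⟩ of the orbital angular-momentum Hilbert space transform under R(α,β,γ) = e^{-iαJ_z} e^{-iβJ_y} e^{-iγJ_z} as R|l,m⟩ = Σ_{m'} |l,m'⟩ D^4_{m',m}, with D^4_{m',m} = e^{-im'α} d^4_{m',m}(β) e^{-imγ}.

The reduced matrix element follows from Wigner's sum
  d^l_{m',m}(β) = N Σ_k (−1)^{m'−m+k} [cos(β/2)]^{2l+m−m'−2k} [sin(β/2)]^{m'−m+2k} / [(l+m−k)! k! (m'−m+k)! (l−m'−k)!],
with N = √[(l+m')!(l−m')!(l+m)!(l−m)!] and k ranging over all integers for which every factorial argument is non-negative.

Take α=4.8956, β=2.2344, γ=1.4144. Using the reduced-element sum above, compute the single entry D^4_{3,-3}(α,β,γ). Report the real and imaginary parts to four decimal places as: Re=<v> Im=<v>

D^4_{3,-3}(4.8956,2.2344,1.4144) = e^{-i·3·4.8956}·d^4_{3,-3}(2.2344)·e^{-i·-3·1.4144}. Compute d first:
Half-angle: c=0.438201, s=0.898877. N=√(5040·1·1·5040)=5040.000000
The bounds max(0,m−m')=0 and min(l+m,l−m')=1 give 2 terms
  k=0: (−1)^6·5040.0000/(720)·0.4382^2·0.8989^6 = +0.709000
  k=1: (−1)^7·5040.0000/(5040)·0.4382^0·0.8989^8 = -0.426189
d^4_{3,-3}(2.2344) = +0.709000 -0.426189 = +0.282811
Phases: e^{-i·(3)·4.8956}=-0.522374-0.852716i, e^{-i·(-3)·1.4144}=-0.452163-0.891935i ⇒ D=-0.148298+0.240811i

Re=-0.1483 Im=0.2408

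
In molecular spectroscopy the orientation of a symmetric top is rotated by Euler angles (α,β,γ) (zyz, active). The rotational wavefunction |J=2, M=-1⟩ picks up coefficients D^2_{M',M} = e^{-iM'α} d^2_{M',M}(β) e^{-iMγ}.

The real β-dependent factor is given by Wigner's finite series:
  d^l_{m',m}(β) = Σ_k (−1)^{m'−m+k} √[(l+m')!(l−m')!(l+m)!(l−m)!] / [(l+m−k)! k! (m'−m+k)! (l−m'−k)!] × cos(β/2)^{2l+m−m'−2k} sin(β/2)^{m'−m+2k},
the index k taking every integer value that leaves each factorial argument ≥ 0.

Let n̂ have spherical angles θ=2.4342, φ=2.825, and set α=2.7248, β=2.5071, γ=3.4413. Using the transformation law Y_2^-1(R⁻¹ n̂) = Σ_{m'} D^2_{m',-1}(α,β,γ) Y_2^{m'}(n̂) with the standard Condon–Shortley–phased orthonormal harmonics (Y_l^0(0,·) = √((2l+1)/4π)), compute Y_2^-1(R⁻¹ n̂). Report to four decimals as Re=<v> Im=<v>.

Need the full column D^2_{m',-1} for m'=−2..2 at α=2.7248, β=2.5071, γ=3.4413.
cos(β/2)=0.311951, sin(β/2)=0.950098
d^2_{-2,-1}: single k=1 term ⇒ +0.057685;  D = -0.049657+0.029354i
d^2_{-1,-1}: k∈[0..1] ⇒ +0.009470 -0.263531 = -0.254061;  D = -0.252322+0.029679i
d^2_{0,-1}: k∈[0..1] ⇒ -0.070649 +0.655342 = +0.584693;  D = -0.558629-0.172625i
d^2_{1,-1}: k∈[0..1] ⇒ +0.263531 -0.814843 = -0.551311;  D = -0.415749-0.362073i
d^2_{2,-1}: single k=0 term ⇒ -0.535084;  D = +0.226704+0.484686i
Y_2^{m'}(θ=2.4342,φ=2.825) and Σ D·Y over m':
  (-0.0497+0.0294i)·(+0.1315+0.0965i)  (-0.2523+0.0297i)·(+0.3626+0.1188i)  (-0.5586-0.1726i)·(+0.2312+0.0000i)  (-0.4157-0.3621i)·(-0.3626+0.1188i)  (+0.2267+0.4847i)·(+0.1315-0.0965i)
Y_2^-1(R⁻¹ n̂) = +0.036826+0.063702i

Re=0.0368 Im=0.0637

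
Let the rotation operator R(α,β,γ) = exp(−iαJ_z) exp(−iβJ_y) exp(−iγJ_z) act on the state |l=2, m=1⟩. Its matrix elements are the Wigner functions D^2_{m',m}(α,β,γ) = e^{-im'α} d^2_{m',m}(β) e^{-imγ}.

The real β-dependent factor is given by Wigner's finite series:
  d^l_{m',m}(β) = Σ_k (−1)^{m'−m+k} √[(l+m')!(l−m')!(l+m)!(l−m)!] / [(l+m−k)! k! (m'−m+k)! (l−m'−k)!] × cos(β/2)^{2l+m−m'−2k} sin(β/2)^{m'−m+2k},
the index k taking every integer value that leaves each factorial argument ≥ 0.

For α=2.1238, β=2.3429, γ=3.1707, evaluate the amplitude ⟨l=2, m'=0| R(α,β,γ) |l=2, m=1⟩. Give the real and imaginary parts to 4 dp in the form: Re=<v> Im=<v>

Re=0.6119 Im=-0.0178

D^2_{0,1}(2.1238,2.3429,3.1707) = e^{-i·0·2.1238}·d^2_{0,1}(2.3429)·e^{-i·1·3.1707}. Compute d first:
With c≡cos(β/2)=0.388816 and s≡sin(β/2)=0.921315, N=[2·2·6·1]^{1/2}=4.898979
k: max(0,(1)−(0))=1 … min(2+(1),2−(0))=2
  k=1: (−1)^0·4.8990/(2)·0.3888^3·0.9213^1 = +0.132653
  k=2: (−1)^1·4.8990/(2)·0.3888^1·0.9213^3 = -0.744809
d^2_{0,1}(2.3429) = +0.132653 -0.744809 = -0.612156
D = (+1.000000+0.000000i)·(-0.612156)·(-0.999576+0.029103i) = +0.611897-0.017816i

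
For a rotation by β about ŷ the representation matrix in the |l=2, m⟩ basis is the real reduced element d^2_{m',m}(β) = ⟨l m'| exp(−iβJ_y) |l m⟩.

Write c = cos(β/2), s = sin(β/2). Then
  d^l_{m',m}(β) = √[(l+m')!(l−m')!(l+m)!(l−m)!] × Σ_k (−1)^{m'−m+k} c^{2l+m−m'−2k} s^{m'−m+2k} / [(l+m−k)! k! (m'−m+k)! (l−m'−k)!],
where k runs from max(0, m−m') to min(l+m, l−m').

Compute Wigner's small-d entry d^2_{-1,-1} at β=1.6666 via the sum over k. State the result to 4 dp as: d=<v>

d=-0.5387

d^2_{-1,-1}(β=1.6666) via Wigner's sum:
Half-angle: c=0.672437, s=0.740154. N=√(1·6·1·6)=6.000000
Admissible k: 0..1 (factorial args all ≥0)
  k=0: (−1)^0·6.0000/(6)·0.6724^4·0.7402^0 = +0.204459
  k=1: (−1)^1·6.0000/(2)·0.6724^2·0.7402^2 = -0.743137
d^2_{-1,-1}(1.6666) = +0.204459 -0.743137 = -0.538678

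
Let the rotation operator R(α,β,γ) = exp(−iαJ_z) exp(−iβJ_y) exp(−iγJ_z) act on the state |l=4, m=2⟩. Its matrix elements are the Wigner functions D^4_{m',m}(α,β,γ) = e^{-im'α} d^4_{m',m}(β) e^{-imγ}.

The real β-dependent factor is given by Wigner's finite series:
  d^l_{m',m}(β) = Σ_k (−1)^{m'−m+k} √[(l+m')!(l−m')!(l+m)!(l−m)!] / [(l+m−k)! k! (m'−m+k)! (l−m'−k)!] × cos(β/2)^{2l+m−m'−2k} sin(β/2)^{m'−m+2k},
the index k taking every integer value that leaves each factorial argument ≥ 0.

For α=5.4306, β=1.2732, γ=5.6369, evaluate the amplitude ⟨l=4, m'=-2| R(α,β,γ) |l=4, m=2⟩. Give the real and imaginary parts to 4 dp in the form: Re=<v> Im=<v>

Re=0.4181 Im=-0.1830

Split into d^4_{-2,2}(β=1.2732) × two z-phases.
Half-angle: c=0.804122, s=0.594465. N=√(2·720·720·2)=1440.000000
The bounds max(0,m−m')=4 and min(l+m,l−m')=6 give 3 terms
  k=4: (−1)^0·1440.0000/(96)·0.8041^4·0.5945^4 = +0.783218
  k=5: (−1)^1·1440.0000/(120)·0.8041^2·0.5945^6 = -0.342438
  k=6: (−1)^2·1440.0000/(1440)·0.8041^0·0.5945^8 = +0.015596
d^4_{-2,2}(1.2732) = +0.783218 -0.342438 +0.015596 = +0.456376
D = (-0.133970-0.990985i)·(+0.456376)·(+0.274650+0.961544i) = +0.418078-0.183004i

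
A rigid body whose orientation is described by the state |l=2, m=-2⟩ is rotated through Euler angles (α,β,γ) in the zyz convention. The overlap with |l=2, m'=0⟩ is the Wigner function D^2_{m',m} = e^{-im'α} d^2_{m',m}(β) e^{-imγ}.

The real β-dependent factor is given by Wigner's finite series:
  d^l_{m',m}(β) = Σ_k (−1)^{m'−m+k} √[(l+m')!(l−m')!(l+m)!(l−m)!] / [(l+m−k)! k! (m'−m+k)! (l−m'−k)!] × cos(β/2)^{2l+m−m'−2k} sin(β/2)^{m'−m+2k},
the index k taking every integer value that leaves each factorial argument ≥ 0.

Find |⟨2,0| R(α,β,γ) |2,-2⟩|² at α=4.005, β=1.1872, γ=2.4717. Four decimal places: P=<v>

P=0.2773

D^2_{0,-2}(4.005,1.1872,2.4717) = e^{-i·0·4.005}·d^2_{0,-2}(1.1872)·e^{-i·-2·2.4717}. Compute d first:
c=cos(1.1872/2)=0.828932, s=sin(1.1872/2)=0.559349; N=√[2·2·1·24]=9.797959
Admissible k: 0..0 (factorial args all ≥0)
  k=0: (−1)^2·9.7980/(4)·0.8289^2·0.5593^2 = +0.526598
d^2_{0,-2}(1.1872) = +0.526598
|D^2_{0,-2}|² = |d^2_{0,-2}(β)|² = (+0.526598)² = 0.277306 (the z-rotation phases have unit modulus)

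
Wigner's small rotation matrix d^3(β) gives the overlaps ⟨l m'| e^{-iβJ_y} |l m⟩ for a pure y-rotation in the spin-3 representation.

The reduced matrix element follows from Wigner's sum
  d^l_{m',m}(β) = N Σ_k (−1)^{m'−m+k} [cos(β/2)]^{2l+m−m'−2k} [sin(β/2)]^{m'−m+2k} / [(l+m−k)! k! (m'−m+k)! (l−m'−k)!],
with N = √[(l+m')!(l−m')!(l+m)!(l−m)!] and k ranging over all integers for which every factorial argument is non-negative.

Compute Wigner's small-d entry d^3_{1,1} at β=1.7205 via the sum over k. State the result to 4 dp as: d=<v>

d=0.0878

d^3_{1,1}(β=1.7205) via Wigner's sum:
Half-angle: c=0.652248, s=0.758006. N=√(24·2·24·2)=48.000000
k∈{0,1,2} keeps every argument non-negative
  k=0: (−1)^0·48.0000/(48)·0.6522^6·0.7580^0 = +0.076997
  k=1: (−1)^1·48.0000/(6)·0.6522^4·0.7580^2 = -0.831928
  k=2: (−1)^2·48.0000/(8)·0.6522^2·0.7580^4 = +0.842687
d^3_{1,1}(1.7205) = +0.076997 -0.831928 +0.842687 = +0.087757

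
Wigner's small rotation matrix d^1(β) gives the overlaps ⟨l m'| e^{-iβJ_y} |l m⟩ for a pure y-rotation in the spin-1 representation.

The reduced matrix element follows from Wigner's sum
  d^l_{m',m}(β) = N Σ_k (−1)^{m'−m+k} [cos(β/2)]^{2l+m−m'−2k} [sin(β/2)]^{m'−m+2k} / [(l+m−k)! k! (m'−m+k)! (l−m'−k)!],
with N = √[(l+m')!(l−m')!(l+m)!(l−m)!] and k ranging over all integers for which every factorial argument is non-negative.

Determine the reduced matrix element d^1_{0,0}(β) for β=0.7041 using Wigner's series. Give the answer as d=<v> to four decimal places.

d^1_{0,0}(β=0.7041) via Wigner's sum:
Half-angle: c=0.938668, s=0.344823. N=√(1·1·1·1)=1.000000
k∈{0,1} keeps every argument non-negative
  k=0: (−1)^0·1.0000/(1)·0.9387^2·0.3448^0 = +0.881097
  k=1: (−1)^1·1.0000/(1)·0.9387^0·0.3448^2 = -0.118903
d^1_{0,0}(0.7041) = +0.881097 -0.118903 = +0.762194

d=0.7622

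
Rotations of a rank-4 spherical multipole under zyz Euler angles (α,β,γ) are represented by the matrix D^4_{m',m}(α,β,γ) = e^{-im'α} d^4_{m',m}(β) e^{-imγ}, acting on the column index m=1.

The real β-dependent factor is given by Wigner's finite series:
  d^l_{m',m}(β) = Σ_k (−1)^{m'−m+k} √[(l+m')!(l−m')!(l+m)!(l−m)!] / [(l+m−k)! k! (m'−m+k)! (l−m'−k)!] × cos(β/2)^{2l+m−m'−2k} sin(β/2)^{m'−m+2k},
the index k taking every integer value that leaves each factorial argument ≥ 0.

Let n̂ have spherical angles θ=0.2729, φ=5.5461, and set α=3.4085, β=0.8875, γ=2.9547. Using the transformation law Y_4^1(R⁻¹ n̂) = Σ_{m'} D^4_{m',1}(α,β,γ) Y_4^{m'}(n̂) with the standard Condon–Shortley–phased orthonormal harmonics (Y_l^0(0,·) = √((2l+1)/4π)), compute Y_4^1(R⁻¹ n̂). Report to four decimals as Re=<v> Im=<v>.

Re=0.2598 Im=-0.0203

Need the full column D^4_{m',1} for m'=−4..4 at α=3.4085, β=0.8875, γ=2.9547.
cos(β/2)=0.903148, sin(β/2)=0.429329
d^4_{-4,1}: single k=5 term ⇒ +0.080412;  D = -0.025011-0.076424i
d^4_{-3,1}: k∈[4..5] ⇒ +0.299031 -0.040544 = +0.258487;  D = +0.142344+0.215763i
d^4_{-2,1}: k∈[3..5] ⇒ +0.672483 -0.227948 +0.010302 = +0.454837;  D = -0.341737-0.300154i
d^4_{-1,1}: k∈[2..5] ⇒ +1.000310 -0.678140 +0.076622 -0.001154 = +0.397638;  D = +0.357392+0.174318i
d^4_{0,1}: k∈[1..4] ⇒ +0.941062 -1.275947 +0.288334 -0.010859 = -0.057410;  D = +0.056411+0.010667i
d^4_{1,1}: k∈[0..3] ⇒ +0.442661 -1.500465 +0.678140 -0.051081 = -0.430746;  D = -0.429367+0.034429i
d^4_{2,1}: k∈[0..2] ⇒ -0.892769 +1.008724 -0.151965 = -0.036010;  D = +0.033865-0.012244i
d^4_{3,1}: k∈[0..1] ⇒ +0.793972 -0.299031 = +0.494940;  D = +0.404588-0.285086i
d^4_{4,1}: single k=0 term ⇒ -0.355844;  D = +0.226525-0.274430i
Y_4^{m'}(θ=0.2729,φ=5.5461) and Σ D·Y over m':
  (-0.0250-0.0764i)·(-0.0023+0.0004i)  (+0.1423+0.2158i)·(-0.0141+0.0189i)  (-0.3417-0.3002i)·(+0.0129+0.1328i)  (+0.3574+0.1743i)·(+0.3174+0.2882i)  (+0.0564+0.0107i)·(+0.5584+0.0000i)  (-0.4294+0.0344i)·(-0.3174+0.2882i)  (+0.0339-0.0122i)·(+0.0129-0.1328i)  (+0.4046-0.2851i)·(+0.0141+0.0189i)  (+0.2265-0.2744i)·(-0.0023-0.0004i)
Y_4^1(R⁻¹ n̂) = +0.259835-0.020311i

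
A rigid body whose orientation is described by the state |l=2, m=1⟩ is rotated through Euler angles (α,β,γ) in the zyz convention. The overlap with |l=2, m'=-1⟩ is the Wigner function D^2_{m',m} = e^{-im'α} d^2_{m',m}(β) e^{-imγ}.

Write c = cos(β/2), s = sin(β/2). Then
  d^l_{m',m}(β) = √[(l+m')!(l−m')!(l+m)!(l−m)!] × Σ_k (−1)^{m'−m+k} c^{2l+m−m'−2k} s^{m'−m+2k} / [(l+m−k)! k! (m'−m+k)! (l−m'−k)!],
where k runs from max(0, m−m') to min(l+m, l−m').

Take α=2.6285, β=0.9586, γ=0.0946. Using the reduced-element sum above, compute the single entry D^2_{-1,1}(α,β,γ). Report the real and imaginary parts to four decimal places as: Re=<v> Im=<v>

D^2_{-1,1}(2.6285,0.9586,0.0946) = e^{-i·-1·2.6285}·d^2_{-1,1}(0.9586)·e^{-i·1·0.0946}. Compute d first:
Half-angle: c=0.887318, s=0.461158. N=√(1·6·6·1)=6.000000
Admissible k: 2..3 (factorial args all ≥0)
  k=2: (−1)^0·6.0000/(2)·0.8873^2·0.4612^2 = +0.502319
  k=3: (−1)^1·6.0000/(6)·0.8873^0·0.4612^4 = -0.045227
d^2_{-1,1}(0.9586) = +0.502319 -0.045227 = +0.457092
Phases: e^{-i·(-1)·2.6285}=-0.871231+0.490874i, e^{-i·(1)·0.0946}=+0.995529-0.094459i ⇒ D=-0.375258+0.260988i

Re=-0.3753 Im=0.2610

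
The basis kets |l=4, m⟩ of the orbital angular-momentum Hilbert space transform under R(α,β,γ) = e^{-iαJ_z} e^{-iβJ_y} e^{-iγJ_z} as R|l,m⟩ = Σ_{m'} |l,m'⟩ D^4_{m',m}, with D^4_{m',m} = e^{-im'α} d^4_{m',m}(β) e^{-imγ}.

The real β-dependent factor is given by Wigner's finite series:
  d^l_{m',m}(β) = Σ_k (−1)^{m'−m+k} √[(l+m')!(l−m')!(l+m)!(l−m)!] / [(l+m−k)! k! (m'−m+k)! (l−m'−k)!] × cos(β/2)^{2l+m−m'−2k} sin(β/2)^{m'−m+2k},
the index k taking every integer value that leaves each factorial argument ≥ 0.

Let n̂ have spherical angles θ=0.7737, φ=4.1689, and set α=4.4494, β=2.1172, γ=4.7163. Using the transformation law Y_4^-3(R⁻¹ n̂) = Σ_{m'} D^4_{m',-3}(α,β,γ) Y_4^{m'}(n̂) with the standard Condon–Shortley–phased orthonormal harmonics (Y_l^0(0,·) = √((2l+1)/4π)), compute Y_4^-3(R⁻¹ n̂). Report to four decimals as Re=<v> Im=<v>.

Need the full column D^4_{m',-3} for m'=−4..4 at α=4.4494, β=2.1172, γ=4.7163.
cos(β/2)=0.490093, sin(β/2)=0.871670
d^4_{-4,-3}: single k=1 term ⇒ +0.016743;  D = +0.014442+0.008473i
d^4_{-3,-3}: k∈[0..1] ⇒ +0.003328 -0.073701 = -0.070373;  D = +0.050166-0.049353i
d^4_{-2,-3}: k∈[0..1] ⇒ -0.022150 +0.210201 = +0.188051;  D = -0.092498-0.163729i
d^4_{-1,-3}: k∈[0..1] ⇒ +0.083569 -0.440597 = -0.357028;  D = -0.345818+0.088765i
d^4_{0,-3}: k∈[0..1] ⇒ -0.221571 +0.700907 = +0.479336;  D = -0.005624+0.479303i
d^4_{1,-3}: k∈[0..1] ⇒ +0.440597 -0.836258 = -0.395661;  D = +0.380824+0.107335i
d^4_{2,-3}: k∈[0..1] ⇒ -0.664939 +0.701145 = +0.036206;  D = +0.018544-0.031097i
d^4_{3,-3}: k∈[0..1] ⇒ +0.737510 -0.333286 = +0.404224;  D = +0.281422+0.290170i
d^4_{4,-3}: single k=0 term ⇒ -0.530016;  D = +0.463315-0.257403i
Y_4^{m'}(θ=0.7737,φ=4.1689) and Σ D·Y over m':
  (+0.0144+0.0085i)·(-0.0599+0.0869i)  (+0.0502-0.0494i)·(+0.3050+0.0182i)  (-0.0925-0.1637i)·(-0.1962-0.3733i)  (-0.3458+0.0888i)·(-0.0712+0.1178i)  (-0.0056+0.4793i)·(-0.3371+0.0000i)  (+0.3808+0.1073i)·(+0.0712+0.1178i)  (+0.0185-0.0311i)·(-0.1962+0.3733i)  (+0.2814+0.2902i)·(-0.3050+0.0182i)  (+0.4633-0.2574i)·(-0.0599-0.0869i)
Y_4^-3(R⁻¹ n̂) = -0.131116-0.198065i

Re=-0.1311 Im=-0.1981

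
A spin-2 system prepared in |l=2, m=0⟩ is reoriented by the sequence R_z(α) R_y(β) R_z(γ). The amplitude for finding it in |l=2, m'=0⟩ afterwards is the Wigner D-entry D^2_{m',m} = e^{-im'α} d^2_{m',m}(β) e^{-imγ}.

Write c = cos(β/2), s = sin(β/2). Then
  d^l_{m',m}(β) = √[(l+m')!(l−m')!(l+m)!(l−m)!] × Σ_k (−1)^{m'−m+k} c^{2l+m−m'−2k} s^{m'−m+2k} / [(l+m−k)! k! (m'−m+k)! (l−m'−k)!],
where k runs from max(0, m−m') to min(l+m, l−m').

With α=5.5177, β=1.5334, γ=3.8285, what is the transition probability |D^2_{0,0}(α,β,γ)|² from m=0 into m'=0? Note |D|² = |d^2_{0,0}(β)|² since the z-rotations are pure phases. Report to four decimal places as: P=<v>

Split into d^2_{0,0}(β=1.5334) × two z-phases.
c=cos(1.5334/2)=0.720204, s=sin(1.5334/2)=0.693762; N=√[2·2·2·2]=4.000000
Admissible k: 0..2 (factorial args all ≥0)
  k=0: (−1)^0·4.0000/(4)·0.7202^4·0.6938^0 = +0.269043
  k=1: (−1)^1·4.0000/(1)·0.7202^2·0.6938^2 = -0.998602
  k=2: (−1)^2·4.0000/(4)·0.7202^0·0.6938^4 = +0.231656
d^2_{0,0}(1.5334) = +0.269043 -0.998602 +0.231656 = -0.497903
|D^2_{0,0}|² = |d^2_{0,0}(β)|² = (-0.497903)² = 0.247908 (the z-rotation phases have unit modulus)

P=0.2479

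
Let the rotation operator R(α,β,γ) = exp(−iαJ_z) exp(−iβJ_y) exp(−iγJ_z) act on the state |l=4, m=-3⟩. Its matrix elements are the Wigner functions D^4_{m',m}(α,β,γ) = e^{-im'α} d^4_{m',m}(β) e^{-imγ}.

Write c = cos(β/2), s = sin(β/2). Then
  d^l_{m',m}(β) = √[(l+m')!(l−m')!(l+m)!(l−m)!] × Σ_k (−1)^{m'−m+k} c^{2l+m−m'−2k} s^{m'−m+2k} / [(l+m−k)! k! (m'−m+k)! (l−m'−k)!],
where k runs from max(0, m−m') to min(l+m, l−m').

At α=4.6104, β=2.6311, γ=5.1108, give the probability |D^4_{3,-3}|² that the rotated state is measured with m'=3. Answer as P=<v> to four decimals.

D^4_{3,-3}(4.6104,2.6311,5.1108) = e^{-i·3·4.6104}·d^4_{3,-3}(2.6311)·e^{-i·-3·5.1108}. Compute d first:
With c≡cos(β/2)=0.252484 and s≡sin(β/2)=0.967601, N=[5040·1·1·5040]^{1/2}=5040.000000
Admissible k: 0..1 (factorial args all ≥0)
  k=0: (−1)^6·5040.0000/(720)·0.2525^2·0.9676^6 = +0.366221
  k=1: (−1)^7·5040.0000/(5040)·0.2525^0·0.9676^8 = -0.768371
d^4_{3,-3}(2.6311) = +0.366221 -0.768371 = -0.402150
|D^4_{3,-3}|² = |d^4_{3,-3}(β)|² = (-0.402150)² = 0.161725 (the z-rotation phases have unit modulus)

P=0.1617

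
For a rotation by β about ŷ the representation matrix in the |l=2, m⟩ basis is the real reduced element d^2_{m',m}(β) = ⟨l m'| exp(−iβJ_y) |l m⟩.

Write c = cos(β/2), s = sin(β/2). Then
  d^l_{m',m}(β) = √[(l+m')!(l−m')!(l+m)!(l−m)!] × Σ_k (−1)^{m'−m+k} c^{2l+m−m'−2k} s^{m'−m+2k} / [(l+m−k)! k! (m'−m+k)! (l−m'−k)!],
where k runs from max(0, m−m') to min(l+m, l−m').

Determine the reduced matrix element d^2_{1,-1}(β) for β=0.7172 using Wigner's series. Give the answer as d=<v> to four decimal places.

d=0.3088

d^2_{1,-1}(β=0.7172) via Wigner's sum:
c=cos(0.7172/2)=0.936389, s=sin(0.7172/2)=0.350964; N=√[6·1·1·6]=6.000000
k: max(0,(-1)−(1))=0 … min(2+(-1),2−(1))=1
  k=0: (−1)^2·6.0000/(2)·0.9364^2·0.3510^2 = +0.324010
  k=1: (−1)^3·6.0000/(6)·0.9364^0·0.3510^4 = -0.015172
d^2_{1,-1}(0.7172) = +0.324010 -0.015172 = +0.308838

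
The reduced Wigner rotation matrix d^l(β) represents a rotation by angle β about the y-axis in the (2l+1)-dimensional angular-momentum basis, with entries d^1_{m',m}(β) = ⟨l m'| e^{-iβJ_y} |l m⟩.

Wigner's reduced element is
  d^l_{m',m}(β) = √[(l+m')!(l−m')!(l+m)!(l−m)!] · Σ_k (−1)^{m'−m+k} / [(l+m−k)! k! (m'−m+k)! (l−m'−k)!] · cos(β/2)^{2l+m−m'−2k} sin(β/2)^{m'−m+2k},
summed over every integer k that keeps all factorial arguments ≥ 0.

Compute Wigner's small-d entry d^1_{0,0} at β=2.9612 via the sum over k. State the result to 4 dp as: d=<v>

d=-0.9838

d^1_{0,0}(β=2.9612) via Wigner's sum:
c=cos(2.9612/2)=0.090074, s=sin(2.9612/2)=0.995935; N=√[1·1·1·1]=1.000000
Admissible k: 0..1 (factorial args all ≥0)
  k=0: (−1)^0·1.0000/(1)·0.0901^2·0.9959^0 = +0.008113
  k=1: (−1)^1·1.0000/(1)·0.0901^0·0.9959^2 = -0.991887
d^1_{0,0}(2.9612) = +0.008113 -0.991887 = -0.983773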